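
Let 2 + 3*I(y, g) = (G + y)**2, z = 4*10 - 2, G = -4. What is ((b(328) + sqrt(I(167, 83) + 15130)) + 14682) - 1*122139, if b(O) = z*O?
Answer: -94993 + sqrt(215871)/3 ≈ -94838.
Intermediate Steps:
z = 38 (z = 40 - 2 = 38)
I(y, g) = -2/3 + (-4 + y)**2/3
b(O) = 38*O
((b(328) + sqrt(I(167, 83) + 15130)) + 14682) - 1*122139 = ((38*328 + sqrt((-2/3 + (-4 + 167)**2/3) + 15130)) + 14682) - 1*122139 = ((12464 + sqrt((-2/3 + (1/3)*163**2) + 15130)) + 14682) - 122139 = ((12464 + sqrt((-2/3 + (1/3)*26569) + 15130)) + 14682) - 122139 = ((12464 + sqrt((-2/3 + 26569/3) + 15130)) + 14682) - 122139 = ((12464 + sqrt(26567/3 + 15130)) + 14682) - 122139 = ((12464 + sqrt(71957/3)) + 14682) - 122139 = ((12464 + sqrt(215871)/3) + 14682) - 122139 = (27146 + sqrt(215871)/3) - 122139 = -94993 + sqrt(215871)/3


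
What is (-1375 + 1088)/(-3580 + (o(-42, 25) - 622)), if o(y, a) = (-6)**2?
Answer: 287/4166 ≈ 0.068891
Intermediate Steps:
o(y, a) = 36
(-1375 + 1088)/(-3580 + (o(-42, 25) - 622)) = (-1375 + 1088)/(-3580 + (36 - 622)) = -287/(-3580 - 586) = -287/(-4166) = -287*(-1/4166) = 287/4166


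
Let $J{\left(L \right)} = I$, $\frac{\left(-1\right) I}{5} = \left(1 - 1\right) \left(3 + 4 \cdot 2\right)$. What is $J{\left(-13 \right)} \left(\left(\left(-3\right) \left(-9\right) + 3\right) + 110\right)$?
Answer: $0$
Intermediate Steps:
$I = 0$ ($I = - 5 \left(1 - 1\right) \left(3 + 4 \cdot 2\right) = - 5 \cdot 0 \left(3 + 8\right) = - 5 \cdot 0 \cdot 11 = \left(-5\right) 0 = 0$)
$J{\left(L \right)} = 0$
$J{\left(-13 \right)} \left(\left(\left(-3\right) \left(-9\right) + 3\right) + 110\right) = 0 \left(\left(\left(-3\right) \left(-9\right) + 3\right) + 110\right) = 0 \left(\left(27 + 3\right) + 110\right) = 0 \left(30 + 110\right) = 0 \cdot 140 = 0$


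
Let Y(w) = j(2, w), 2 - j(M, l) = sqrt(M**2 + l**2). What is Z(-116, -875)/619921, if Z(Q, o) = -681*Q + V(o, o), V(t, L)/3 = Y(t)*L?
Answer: 73746/619921 + 2625*sqrt(765629)/619921 ≈ 3.8241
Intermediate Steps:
j(M, l) = 2 - sqrt(M**2 + l**2)
Y(w) = 2 - sqrt(4 + w**2) (Y(w) = 2 - sqrt(2**2 + w**2) = 2 - sqrt(4 + w**2))
V(t, L) = 3*L*(2 - sqrt(4 + t**2)) (V(t, L) = 3*((2 - sqrt(4 + t**2))*L) = 3*(L*(2 - sqrt(4 + t**2))) = 3*L*(2 - sqrt(4 + t**2)))
Z(Q, o) = -681*Q + 3*o*(2 - sqrt(4 + o**2))
Z(-116, -875)/619921 = (-681*(-116) - 3*(-875)*(-2 + sqrt(4 + (-875)**2)))/619921 = (78996 - 3*(-875)*(-2 + sqrt(4 + 765625)))*(1/619921) = (78996 - 3*(-875)*(-2 + sqrt(765629)))*(1/619921) = (78996 + (-5250 + 2625*sqrt(765629)))*(1/619921) = (73746 + 2625*sqrt(765629))*(1/619921) = 73746/619921 + 2625*sqrt(765629)/619921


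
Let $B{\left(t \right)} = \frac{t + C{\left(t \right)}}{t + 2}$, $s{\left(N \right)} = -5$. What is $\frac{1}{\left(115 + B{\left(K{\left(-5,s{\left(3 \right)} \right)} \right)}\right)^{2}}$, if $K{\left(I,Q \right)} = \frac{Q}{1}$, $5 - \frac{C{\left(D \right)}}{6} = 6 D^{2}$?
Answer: $\frac{9}{1488400} \approx 6.0468 \cdot 10^{-6}$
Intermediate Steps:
$C{\left(D \right)} = 30 - 36 D^{2}$ ($C{\left(D \right)} = 30 - 6 \cdot 6 D^{2} = 30 - 36 D^{2}$)
$K{\left(I,Q \right)} = Q$ ($K{\left(I,Q \right)} = Q 1 = Q$)
$B{\left(t \right)} = \frac{30 + t - 36 t^{2}}{2 + t}$ ($B{\left(t \right)} = \frac{t - \left(-30 + 36 t^{2}\right)}{t + 2} = \frac{30 + t - 36 t^{2}}{2 + t}$)
$\frac{1}{\left(115 + B{\left(K{\left(-5,s{\left(3 \right)} \right)} \right)}\right)^{2}} = \frac{1}{\left(115 + \frac{30 - 5 - 36 \left(-5\right)^{2}}{2 - 5}\right)^{2}} = \frac{1}{\left(115 + \frac{30 - 5 - 900}{-3}\right)^{2}} = \frac{1}{\left(115 - \frac{30 - 5 - 900}{3}\right)^{2}} = \frac{1}{\left(115 - - \frac{875}{3}\right)^{2}} = \frac{1}{\left(115 + \frac{875}{3}\right)^{2}} = \frac{1}{\left(\frac{1220}{3}\right)^{2}} = \frac{1}{\frac{1488400}{9}} = \frac{9}{1488400}$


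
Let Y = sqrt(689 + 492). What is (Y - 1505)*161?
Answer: -242305 + 161*sqrt(1181) ≈ -2.3677e+5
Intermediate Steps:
Y = sqrt(1181) ≈ 34.366
(Y - 1505)*161 = (sqrt(1181) - 1505)*161 = (-1505 + sqrt(1181))*161 = -242305 + 161*sqrt(1181)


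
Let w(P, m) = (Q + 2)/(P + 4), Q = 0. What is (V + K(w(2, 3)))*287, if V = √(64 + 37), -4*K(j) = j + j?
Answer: -287/6 + 287*√101 ≈ 2836.5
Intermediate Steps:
w(P, m) = 2/(4 + P) (w(P, m) = (0 + 2)/(P + 4) = 2/(4 + P))
K(j) = -j/2 (K(j) = -(j + j)/4 = -j/2)
V = √101 ≈ 10.050
(V + K(w(2, 3)))*287 = (√101 - 1/(4 + 2))*287 = (√101 - 1/6)*287 = (√101 - ½*⅓)*287 = (√101 - ⅙)*287 = (-⅙ + √101)*287 = -287/6 + 287*√101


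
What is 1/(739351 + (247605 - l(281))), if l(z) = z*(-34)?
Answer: 1/996510 ≈ 1.0035e-6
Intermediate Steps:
l(z) = -34*z
1/(739351 + (247605 - l(281))) = 1/(739351 + (247605 - (-34)*281)) = 1/(739351 + (247605 - 1*(-9554))) = 1/(739351 + (247605 + 9554)) = 1/(739351 + 257159) = 1/996510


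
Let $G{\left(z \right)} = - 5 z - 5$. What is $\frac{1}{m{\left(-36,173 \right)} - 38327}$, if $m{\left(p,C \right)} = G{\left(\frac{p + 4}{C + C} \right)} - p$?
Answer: $- \frac{173}{6625128} \approx -2.6113 \cdot 10^{-5}$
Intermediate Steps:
$G{\left(z \right)} = -5 - 5 z$
$m{\left(p,C \right)} = -5 - p - \frac{5 \left(4 + p\right)}{2 C}$ ($m{\left(p,C \right)} = \left(-5 - 5 \frac{p + 4}{C + C}\right) - p = \left(-5 - 5 \frac{4 + p}{2 C}\right) - p = \left(-5 - \frac{5 \left(4 + p\right)}{2 C}\right) - p = -5 - p - \frac{5 \left(4 + p\right)}{2 C}$)
$\frac{1}{m{\left(-36,173 \right)} - 38327} = \frac{1}{\frac{-10 - -90 + 173 \left(-5 - -36\right)}{173} - 38327} = \frac{1}{\frac{-10 + 90 + 173 \left(-5 + 36\right)}{173} - 38327} = \frac{1}{\frac{-10 + 90 + 173 \cdot 31}{173} - 38327} = \frac{1}{\frac{-10 + 90 + 5363}{173} - 38327} = \frac{1}{\frac{1}{173} \cdot 5443 - 38327} = \frac{1}{\frac{5443}{173} - 38327} = \frac{1}{- \frac{6625128}{173}} = - \frac{173}{6625128}$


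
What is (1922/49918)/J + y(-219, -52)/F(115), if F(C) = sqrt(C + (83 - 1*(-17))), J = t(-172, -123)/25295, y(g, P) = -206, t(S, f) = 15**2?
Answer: 4861699/1123155 - 206*sqrt(215)/215 ≈ -9.7205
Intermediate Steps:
t(S, f) = 225
J = 45/5059 (J = 225/25295 = 225*(1/25295) = 45/5059 ≈ 0.0088950)
F(C) = sqrt(100 + C) (F(C) = sqrt(C + (83 + 17)) = sqrt(C + 100) = sqrt(100 + C))
(1922/49918)/J + y(-219, -52)/F(115) = (1922/49918)/(45/5059) - 206/sqrt(100 + 115) = (1922*(1/49918))*(5059/45) - 206*sqrt(215)/215 = (961/24959)*(5059/45) - 206*sqrt(215)/215 = 4861699/1123155 - 206*sqrt(215)/215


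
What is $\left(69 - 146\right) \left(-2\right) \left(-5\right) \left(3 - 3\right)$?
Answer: $0$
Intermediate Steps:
$\left(69 - 146\right) \left(-2\right) \left(-5\right) \left(3 - 3\right) = - 77 \cdot 10 \cdot 0 = \left(-77\right) 0 = 0$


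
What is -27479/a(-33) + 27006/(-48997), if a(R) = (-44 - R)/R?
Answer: -4039192695/48997 ≈ -82438.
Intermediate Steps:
a(R) = (-44 - R)/R
-27479/a(-33) + 27006/(-48997) = -27479*(-33/(-44 - 1*(-33))) + 27006/(-48997) = -27479*(-33/(-44 + 33)) + 27006*(-1/48997) = -27479/((-1/33*(-11))) - 27006/48997 = -27479/1/3 - 27006/48997 = -27479*3 - 27006/48997 = -82437 - 27006/48997 = -4039192695/48997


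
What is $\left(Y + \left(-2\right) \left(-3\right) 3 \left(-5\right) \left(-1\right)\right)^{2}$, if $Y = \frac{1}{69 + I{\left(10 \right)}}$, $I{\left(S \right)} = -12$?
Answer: $\frac{26327161}{3249} \approx 8103.2$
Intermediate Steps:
$Y = \frac{1}{57}$ ($Y = \frac{1}{69 - 12} = \frac{1}{57} \approx 0.017544$)
$\left(Y + \left(-2\right) \left(-3\right) 3 \left(-5\right) \left(-1\right)\right)^{2} = \left(\frac{1}{57} + \left(-2\right) \left(-3\right) 3 \left(-5\right) \left(-1\right)\right)^{2} = \left(\frac{1}{57} + 6 \left(\left(-15\right) \left(-1\right)\right)\right)^{2} = \left(\frac{1}{57} + 6 \cdot 15\right)^{2} = \left(\frac{1}{57} + 90\right)^{2} = \left(\frac{5131}{57}\right)^{2} = \frac{26327161}{3249}$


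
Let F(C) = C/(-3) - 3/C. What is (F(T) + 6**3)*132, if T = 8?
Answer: 56221/2 ≈ 28111.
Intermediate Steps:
F(C) = -3/C - C/3 (F(C) = C*(-1/3) - 3/C = -C/3 - 3/C = -3/C - C/3)
(F(T) + 6**3)*132 = ((-3/8 - 1/3*8) + 6**3)*132 = ((-3*1/8 - 8/3) + 216)*132 = ((-3/8 - 8/3) + 216)*132 = (-73/24 + 216)*132 = (5111/24)*132 = 56221/2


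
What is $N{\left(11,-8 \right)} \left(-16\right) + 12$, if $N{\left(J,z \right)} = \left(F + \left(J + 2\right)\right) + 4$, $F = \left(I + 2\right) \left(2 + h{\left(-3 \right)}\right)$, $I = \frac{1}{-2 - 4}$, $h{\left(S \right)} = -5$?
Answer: $-172$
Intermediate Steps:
$I = - \frac{1}{6}$ ($I = \frac{1}{-6} = - \frac{1}{6} \approx -0.16667$)
$F = - \frac{11}{2}$ ($F = \left(- \frac{1}{6} + 2\right) \left(2 - 5\right) = \frac{11}{6} \left(-3\right) = - \frac{11}{2} \approx -5.5$)
$N{\left(J,z \right)} = \frac{1}{2} + J$ ($N{\left(J,z \right)} = \left(- \frac{11}{2} + \left(J + 2\right)\right) + 4 = \left(- \frac{11}{2} + \left(2 + J\right)\right) + 4 = \left(- \frac{7}{2} + J\right) + 4 = \frac{1}{2} + J$)
$N{\left(11,-8 \right)} \left(-16\right) + 12 = \left(\frac{1}{2} + 11\right) \left(-16\right) + 12 = \frac{23}{2} \left(-16\right) + 12 = -184 + 12 = -172$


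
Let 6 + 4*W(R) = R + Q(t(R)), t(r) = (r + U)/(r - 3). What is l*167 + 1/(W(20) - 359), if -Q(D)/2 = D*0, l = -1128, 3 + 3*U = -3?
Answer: -133935338/711 ≈ -1.8838e+5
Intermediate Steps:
U = -2 (U = -1 + (⅓)*(-3) = -1 - 1 = -2)
t(r) = (-2 + r)/(-3 + r) (t(r) = (r - 2)/(r - 3) = (-2 + r)/(-3 + r))
Q(D) = 0 (Q(D) = -2*D*0 = -2*0 = 0)
W(R) = -3/2 + R/4 (W(R) = -3/2 + (R + 0)/4 = -3/2 + R/4)
l*167 + 1/(W(20) - 359) = -1128*167 + 1/((-3/2 + (¼)*20) - 359) = -188376 + 1/((-3/2 + 5) - 359) = -188376 + 1/(7/2 - 359) = -188376 + 1/(-711/2) = -188376 - 2/711 = -133935338/711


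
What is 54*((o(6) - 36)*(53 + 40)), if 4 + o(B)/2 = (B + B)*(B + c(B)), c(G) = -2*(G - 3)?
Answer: -220968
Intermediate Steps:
c(G) = 6 - 2*G (c(G) = -2*(-3 + G) = 6 - 2*G)
o(B) = -8 + 4*B*(6 - B) (o(B) = -8 + 2*((B + B)*(B + (6 - 2*B))) = -8 + 2*((2*B)*(6 - B)) = -8 + 2*(2*B*(6 - B)) = -8 + 4*B*(6 - B))
54*((o(6) - 36)*(53 + 40)) = 54*(((-8 - 4*6² + 24*6) - 36)*(53 + 40)) = 54*(((-8 - 4*36 + 144) - 36)*93) = 54*(((-8 - 144 + 144) - 36)*93) = 54*((-8 - 36)*93) = 54*(-44*93) = 54*(-4092) = -220968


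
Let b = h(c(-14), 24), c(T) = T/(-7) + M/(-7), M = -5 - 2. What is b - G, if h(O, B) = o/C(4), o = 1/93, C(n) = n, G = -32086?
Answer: 11935993/372 ≈ 32086.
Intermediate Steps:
M = -7
o = 1/93 ≈ 0.010753
c(T) = 1 - T/7 (c(T) = T/(-7) - 7/(-7) = T*(-1/7) - 7*(-1/7) = -T/7 + 1 = 1 - T/7)
h(O, B) = 1/372 (h(O, B) = (1/93)/4 = (1/93)*(1/4) = 1/372)
b = 1/372 ≈ 0.0026882
b - G = 1/372 - 1*(-32086) = 1/372 + 32086 = 11935993/372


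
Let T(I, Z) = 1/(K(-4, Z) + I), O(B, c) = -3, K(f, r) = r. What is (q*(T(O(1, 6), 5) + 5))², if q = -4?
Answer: 484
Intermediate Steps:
T(I, Z) = 1/(I + Z) (T(I, Z) = 1/(Z + I) = 1/(I + Z))
(q*(T(O(1, 6), 5) + 5))² = (-4*(1/(-3 + 5) + 5))² = (-4*(1/2 + 5))² = (-4*(½ + 5))² = (-4*11/2)² = (-22)² = 484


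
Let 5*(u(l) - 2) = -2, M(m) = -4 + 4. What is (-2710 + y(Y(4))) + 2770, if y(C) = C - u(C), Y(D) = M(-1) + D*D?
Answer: 372/5 ≈ 74.400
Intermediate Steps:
M(m) = 0
u(l) = 8/5 (u(l) = 2 + (⅕)*(-2) = 2 - ⅖ = 8/5)
Y(D) = D² (Y(D) = 0 + D*D = 0 + D² = D²)
y(C) = -8/5 + C (y(C) = C - 1*8/5 = C - 8/5 = -8/5 + C)
(-2710 + y(Y(4))) + 2770 = (-2710 + (-8/5 + 4²)) + 2770 = (-2710 + (-8/5 + 16)) + 2770 = (-2710 + 72/5) + 2770 = -13478/5 + 2770 = 372/5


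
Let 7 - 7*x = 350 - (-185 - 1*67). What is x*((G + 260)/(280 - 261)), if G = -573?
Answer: 26605/19 ≈ 1400.3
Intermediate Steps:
x = -85 (x = 1 - (350 - (-185 - 1*67))/7 = 1 - (350 - (-185 - 67))/7 = 1 - (350 - 1*(-252))/7 = 1 - (350 + 252)/7 = 1 - 1/7*602 = 1 - 86 = -85)
x*((G + 260)/(280 - 261)) = -85*(-573 + 260)/(280 - 261) = -(-26605)/19 = -85*(-313/19) = 26605/19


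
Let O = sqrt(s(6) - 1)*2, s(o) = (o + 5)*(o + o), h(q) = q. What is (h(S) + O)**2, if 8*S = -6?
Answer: 8393/16 - 3*sqrt(131) ≈ 490.23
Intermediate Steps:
S = -3/4 (S = (1/8)*(-6) = -3/4 ≈ -0.75000)
s(o) = 2*o*(5 + o) (s(o) = (5 + o)*(2*o) = 2*o*(5 + o))
O = 2*sqrt(131) (O = sqrt(2*6*(5 + 6) - 1)*2 = sqrt(2*6*11 - 1)*2 = sqrt(132 - 1)*2 = sqrt(131)*2 = 2*sqrt(131) ≈ 22.891)
(h(S) + O)**2 = (-3/4 + 2*sqrt(131))**2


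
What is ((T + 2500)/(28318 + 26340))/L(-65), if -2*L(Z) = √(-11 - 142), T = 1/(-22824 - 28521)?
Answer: 128362499*I*√17/71563582755 ≈ 0.0073956*I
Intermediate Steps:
T = -1/51345 (T = 1/(-51345) = -1/51345 ≈ -1.9476e-5)
L(Z) = -3*I*√17/2 (L(Z) = -√(-11 - 142)/2 = -3*I*√17/2)
((T + 2500)/(28318 + 26340))/L(-65) = ((-1/51345 + 2500)/(28318 + 26340))/((-3*I*√17/2)) = ((128362499/51345)/54658)*(2*I*√17/51) = ((128362499/51345)*(1/54658))*(2*I*√17/51) = 128362499*(2*I*√17/51)/2806415010 = 128362499*I*√17/71563582755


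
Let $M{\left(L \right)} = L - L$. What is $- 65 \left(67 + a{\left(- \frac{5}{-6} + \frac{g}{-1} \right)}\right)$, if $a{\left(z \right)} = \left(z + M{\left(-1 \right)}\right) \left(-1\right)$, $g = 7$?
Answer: $- \frac{28535}{6} \approx -4755.8$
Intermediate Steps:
$M{\left(L \right)} = 0$
$a{\left(z \right)} = - z$ ($a{\left(z \right)} = \left(z + 0\right) \left(-1\right) = z \left(-1\right) = - z$)
$- 65 \left(67 + a{\left(- \frac{5}{-6} + \frac{g}{-1} \right)}\right) = - 65 \left(67 - \left(- \frac{5}{-6} + \frac{7}{-1}\right)\right) = - 65 \left(67 - \left(\left(-5\right) \left(- \frac{1}{6}\right) + 7 \left(-1\right)\right)\right) = - 65 \left(67 - \left(\frac{5}{6} - 7\right)\right) = - 65 \left(67 - - \frac{37}{6}\right) = - 65 \left(67 + \frac{37}{6}\right) = \left(-65\right) \frac{439}{6} = - \frac{28535}{6}$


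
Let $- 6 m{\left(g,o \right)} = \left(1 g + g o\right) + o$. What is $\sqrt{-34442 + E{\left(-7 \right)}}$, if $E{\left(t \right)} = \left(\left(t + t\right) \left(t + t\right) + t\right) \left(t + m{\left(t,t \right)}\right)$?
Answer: $\frac{i \sqrt{147470}}{2} \approx 192.01 i$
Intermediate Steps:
$m{\left(g,o \right)} = - \frac{g}{6} - \frac{o}{6} - \frac{g o}{6}$ ($m{\left(g,o \right)} = - \frac{\left(1 g + g o\right) + o}{6} = - \frac{\left(g + g o\right) + o}{6} = - \frac{g + o + g o}{6} = - \frac{g}{6} - \frac{o}{6} - \frac{g o}{6}$)
$E{\left(t \right)} = \left(t + 4 t^{2}\right) \left(- \frac{t^{2}}{6} + \frac{2 t}{3}\right)$ ($E{\left(t \right)} = \left(\left(t + t\right) \left(t + t\right) + t\right) \left(t - \left(\frac{t}{3} + \frac{t t}{6}\right)\right) = \left(2 t 2 t + t\right) \left(t - \left(\frac{t}{3} + \frac{t^{2}}{6}\right)\right) = \left(4 t^{2} + t\right) \left(t - \left(\frac{t}{3} + \frac{t^{2}}{6}\right)\right) = \left(t + 4 t^{2}\right) \left(- \frac{t^{2}}{6} + \frac{2 t}{3}\right)$)
$\sqrt{-34442 + E{\left(-7 \right)}} = \sqrt{-34442 + \frac{\left(-7\right)^{2} \left(4 - 4 \left(-7\right)^{2} + 15 \left(-7\right)\right)}{6}} = \sqrt{-34442 + \frac{1}{6} \cdot 49 \left(4 - 196 - 105\right)} = \sqrt{-34442 + \frac{1}{6} \cdot 49 \left(-297\right)} = \sqrt{-34442 - \frac{4851}{2}} = \sqrt{- \frac{73735}{2}} = \frac{i \sqrt{147470}}{2}$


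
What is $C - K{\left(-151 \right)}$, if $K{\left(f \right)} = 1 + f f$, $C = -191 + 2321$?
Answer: $-20672$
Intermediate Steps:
$C = 2130$
$K{\left(f \right)} = 1 + f^{2}$
$C - K{\left(-151 \right)} = 2130 - \left(1 + \left(-151\right)^{2}\right) = 2130 - \left(1 + 22801\right) = 2130 - 22802 = -20672$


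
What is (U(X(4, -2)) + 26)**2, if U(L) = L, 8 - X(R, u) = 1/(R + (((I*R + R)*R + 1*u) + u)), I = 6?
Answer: 14493249/12544 ≈ 1155.4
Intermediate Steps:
X(R, u) = 8 - 1/(R + 2*u + 7*R**2) (X(R, u) = 8 - 1/(R + (((6*R + R)*R + 1*u) + u)) = 8 - 1/(R + (((7*R)*R + u) + u)) = 8 - 1/(R + ((7*R**2 + u) + u)) = 8 - 1/(R + ((u + 7*R**2) + u)) = 8 - 1/(R + (2*u + 7*R**2)) = 8 - 1/(R + 2*u + 7*R**2))
(U(X(4, -2)) + 26)**2 = ((-1 + 8*4 + 16*(-2) + 56*4**2)/(4 + 2*(-2) + 7*4**2) + 26)**2 = ((-1 + 32 - 32 + 56*16)/(4 - 4 + 7*16) + 26)**2 = ((-1 + 32 - 32 + 896)/(4 - 4 + 112) + 26)**2 = (895/112 + 26)**2 = (3807/112)**2 = 14493249/12544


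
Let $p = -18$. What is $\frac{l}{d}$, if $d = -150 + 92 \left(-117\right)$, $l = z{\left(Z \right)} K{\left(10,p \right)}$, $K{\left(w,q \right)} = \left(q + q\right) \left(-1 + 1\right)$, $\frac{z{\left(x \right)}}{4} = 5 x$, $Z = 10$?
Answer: $0$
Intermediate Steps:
$z{\left(x \right)} = 20 x$ ($z{\left(x \right)} = 4 \cdot 5 x = 20 x$)
$K{\left(w,q \right)} = 0$ ($K{\left(w,q \right)} = 2 q 0 = 0$)
$l = 0$ ($l = 20 \cdot 10 \cdot 0 = 200 \cdot 0 = 0$)
$d = -10914$ ($d = -150 - 10764 = -10914$)
$\frac{l}{d} = \frac{0}{-10914} = 0 \left(- \frac{1}{10914}\right) = 0$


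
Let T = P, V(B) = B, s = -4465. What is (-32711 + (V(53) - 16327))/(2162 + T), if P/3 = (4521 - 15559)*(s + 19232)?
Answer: 48985/488992276 ≈ 0.00010018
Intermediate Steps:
P = -488994438 (P = 3*((4521 - 15559)*(-4465 + 19232)) = 3*(-11038*14767) = 3*(-162998146) = -488994438)
T = -488994438
(-32711 + (V(53) - 16327))/(2162 + T) = (-32711 + (53 - 16327))/(2162 - 488994438) = (-32711 - 16274)/(-488992276) = -48985*(-1/488992276) = 48985/488992276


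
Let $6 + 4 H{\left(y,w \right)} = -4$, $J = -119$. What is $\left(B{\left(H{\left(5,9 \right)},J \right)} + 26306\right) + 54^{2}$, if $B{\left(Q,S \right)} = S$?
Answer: $29103$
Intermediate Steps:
$H{\left(y,w \right)} = - \frac{5}{2}$ ($H{\left(y,w \right)} = - \frac{3}{2} + \frac{1}{4} \left(-4\right) = - \frac{3}{2} - 1 = - \frac{5}{2}$)
$\left(B{\left(H{\left(5,9 \right)},J \right)} + 26306\right) + 54^{2} = \left(-119 + 26306\right) + 54^{2} = 26187 + 2916 = 29103$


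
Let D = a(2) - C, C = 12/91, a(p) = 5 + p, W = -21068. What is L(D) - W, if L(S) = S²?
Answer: 174854733/8281 ≈ 21115.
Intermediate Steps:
C = 12/91 (C = 12*(1/91) = 12/91 ≈ 0.13187)
D = 625/91 (D = (5 + 2) - 1*12/91 = 7 - 12/91 = 625/91 ≈ 6.8681)
L(D) - W = (625/91)² - 1*(-21068) = 390625/8281 + 21068 = 174854733/8281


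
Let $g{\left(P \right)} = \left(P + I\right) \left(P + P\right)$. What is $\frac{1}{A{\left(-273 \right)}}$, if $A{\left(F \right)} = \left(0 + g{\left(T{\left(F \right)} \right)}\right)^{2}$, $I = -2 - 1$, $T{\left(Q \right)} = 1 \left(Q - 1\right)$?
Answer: $\frac{1}{23042025616} \approx 4.3399 \cdot 10^{-11}$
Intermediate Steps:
$T{\left(Q \right)} = -1 + Q$ ($T{\left(Q \right)} = 1 \left(-1 + Q\right) = -1 + Q$)
$I = -3$ ($I = -2 - 1 = -3$)
$g{\left(P \right)} = 2 P \left(-3 + P\right)$ ($g{\left(P \right)} = \left(P - 3\right) \left(P + P\right) = \left(-3 + P\right) 2 P = 2 P \left(-3 + P\right)$)
$A{\left(F \right)} = 4 \left(-1 + F\right)^{2} \left(-4 + F\right)^{2}$ ($A{\left(F \right)} = \left(0 + 2 \left(-1 + F\right) \left(-3 + \left(-1 + F\right)\right)\right)^{2} = \left(0 + 2 \left(-1 + F\right) \left(-4 + F\right)\right)^{2} = \left(2 \left(-1 + F\right) \left(-4 + F\right)\right)^{2} = 4 \left(-1 + F\right)^{2} \left(-4 + F\right)^{2}$)
$\frac{1}{A{\left(-273 \right)}} = \frac{1}{4 \left(-1 - 273\right)^{2} \left(-4 - 273\right)^{2}} = \frac{1}{4 \left(-274\right)^{2} \left(-277\right)^{2}} = \frac{1}{4 \cdot 75076 \cdot 76729} = \frac{1}{23042025616}$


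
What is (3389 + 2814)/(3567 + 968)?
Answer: 6203/4535 ≈ 1.3678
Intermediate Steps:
(3389 + 2814)/(3567 + 968) = 6203/4535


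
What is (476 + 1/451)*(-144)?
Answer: -30913488/451 ≈ -68544.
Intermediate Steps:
(476 + 1/451)*(-144) = (214677/451)*(-144) = -30913488/451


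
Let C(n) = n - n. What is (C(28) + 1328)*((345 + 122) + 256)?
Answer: 960144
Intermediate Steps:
C(n) = 0
(C(28) + 1328)*((345 + 122) + 256) = (0 + 1328)*((345 + 122) + 256) = 1328*(467 + 256) = 1328*723 = 960144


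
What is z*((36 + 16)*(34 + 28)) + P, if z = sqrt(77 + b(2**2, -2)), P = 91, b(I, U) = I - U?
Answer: 91 + 3224*sqrt(83) ≈ 29463.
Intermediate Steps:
z = sqrt(83) (z = sqrt(77 + (2**2 - 1*(-2))) = sqrt(77 + (4 + 2)) = sqrt(77 + 6) = sqrt(83) ≈ 9.1104)
z*((36 + 16)*(34 + 28)) + P = sqrt(83)*((36 + 16)*(34 + 28)) + 91 = sqrt(83)*(52*62) + 91 = sqrt(83)*3224 + 91 = 3224*sqrt(83) + 91 = 91 + 3224*sqrt(83)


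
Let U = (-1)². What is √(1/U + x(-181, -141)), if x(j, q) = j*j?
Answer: √32762 ≈ 181.00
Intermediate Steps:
x(j, q) = j²
U = 1
√(1/U + x(-181, -141)) = √(1/1 + (-181)²) = √(1 + 32761) = √32762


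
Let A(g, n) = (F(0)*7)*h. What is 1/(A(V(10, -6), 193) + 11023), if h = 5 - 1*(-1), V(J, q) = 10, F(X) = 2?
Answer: 1/11107 ≈ 9.0033e-5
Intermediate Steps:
h = 6 (h = 5 + 1 = 6)
A(g, n) = 84 (A(g, n) = (2*7)*6 = 14*6 = 84)
1/(A(V(10, -6), 193) + 11023) = 1/(84 + 11023) = 1/11107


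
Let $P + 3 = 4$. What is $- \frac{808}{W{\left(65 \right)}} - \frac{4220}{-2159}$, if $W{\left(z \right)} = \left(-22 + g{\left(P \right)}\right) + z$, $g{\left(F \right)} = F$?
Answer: $- \frac{389698}{23749} \approx -16.409$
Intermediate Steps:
$P = 1$ ($P = -3 + 4 = 1$)
$W{\left(z \right)} = -21 + z$ ($W{\left(z \right)} = \left(-22 + 1\right) + z = -21 + z$)
$- \frac{808}{W{\left(65 \right)}} - \frac{4220}{-2159} = - \frac{808}{-21 + 65} - \frac{4220}{-2159} = - \frac{808}{44} - - \frac{4220}{2159} = \left(-808\right) \frac{1}{44} + \frac{4220}{2159} = - \frac{202}{11} + \frac{4220}{2159} = - \frac{389698}{23749}$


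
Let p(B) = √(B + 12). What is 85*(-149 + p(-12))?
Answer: -12665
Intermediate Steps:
p(B) = √(12 + B)
85*(-149 + p(-12)) = 85*(-149 + √(12 - 12)) = 85*(-149 + √0) = 85*(-149 + 0) = 85*(-149) = -12665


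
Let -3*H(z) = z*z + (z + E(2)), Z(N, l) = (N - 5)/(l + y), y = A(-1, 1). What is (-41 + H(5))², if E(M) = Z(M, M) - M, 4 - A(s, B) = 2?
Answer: 361201/144 ≈ 2508.3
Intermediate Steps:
A(s, B) = 2 (A(s, B) = 4 - 1*2 = 4 - 2 = 2)
y = 2
Z(N, l) = (-5 + N)/(2 + l) (Z(N, l) = (N - 5)/(l + 2) = (-5 + N)/(2 + l))
E(M) = -M + (-5 + M)/(2 + M) (E(M) = (-5 + M)/(2 + M) - M = -M + (-5 + M)/(2 + M))
H(z) = 11/12 - z/3 - z²/3 (H(z) = -(z*z + (z + (-5 + 2 - 1*2*(2 + 2))/(2 + 2)))/3 = -(z² + (z + (-5 + 2 - 1*2*4)/4))/3 = -(z² + (z + (-5 + 2 - 8)/4))/3 = -(z² + (z + (¼)*(-11)))/3 = -(z² + (z - 11/4))/3 = -(z² + (-11/4 + z))/3 = -(-11/4 + z + z²)/3 = 11/12 - z/3 - z²/3)
(-41 + H(5))² = (-41 + (11/12 - ⅓*5 - ⅓*5²))² = (-41 + (11/12 - 5/3 - ⅓*25))² = (-41 + (11/12 - 5/3 - 25/3))² = (-41 - 109/12)² = (-601/12)² = 361201/144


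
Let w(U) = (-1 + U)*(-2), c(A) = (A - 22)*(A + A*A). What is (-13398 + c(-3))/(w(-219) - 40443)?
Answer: 13548/40003 ≈ 0.33867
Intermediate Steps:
c(A) = (-22 + A)*(A + A²)
w(U) = 2 - 2*U
(-13398 + c(-3))/(w(-219) - 40443) = (-13398 - 3*(-22 + (-3)² - 21*(-3)))/((2 - 2*(-219)) - 40443) = (-13398 - 3*(-22 + 9 + 63))/((2 + 438) - 40443) = (-13398 - 3*50)/(440 - 40443) = (-13398 - 150)/(-40003) = -13548*(-1/40003) = 13548/40003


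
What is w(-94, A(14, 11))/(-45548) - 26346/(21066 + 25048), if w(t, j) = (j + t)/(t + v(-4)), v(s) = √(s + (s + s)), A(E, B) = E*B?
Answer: -663587952039/1161521461016 + 15*I*√3/50376088 ≈ -0.57131 + 5.1574e-7*I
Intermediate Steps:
A(E, B) = B*E
v(s) = √3*√s (v(s) = √(s + 2*s) = √(3*s) = √3*√s)
w(t, j) = (j + t)/(t + 2*I*√3) (w(t, j) = (j + t)/(t + √3*√(-4)) = (j + t)/(t + √3*(2*I)) = (j + t)/(t + 2*I*√3))
w(-94, A(14, 11))/(-45548) - 26346/(21066 + 25048) = ((11*14 - 94)/(-94 + 2*I*√3))/(-45548) - 26346/(21066 + 25048) = ((154 - 94)/(-94 + 2*I*√3))*(-1/45548) - 26346/46114 = (60/(-94 + 2*I*√3))*(-1/45548) - 26346*1/46114 = (60/(-94 + 2*I*√3))*(-1/45548) - 13173/23057 = -15/(11387*(-94 + 2*I*√3)) - 13173/23057 = -13173/23057 - 15/(11387*(-94 + 2*I*√3))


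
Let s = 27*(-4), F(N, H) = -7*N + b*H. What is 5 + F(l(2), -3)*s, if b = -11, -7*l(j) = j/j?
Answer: -3667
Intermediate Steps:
l(j) = -⅐ (l(j) = -j/(7*j) = -⅐*1 = -⅐)
F(N, H) = -11*H - 7*N (F(N, H) = -7*N - 11*H = -11*H - 7*N)
s = -108
5 + F(l(2), -3)*s = 5 + (-11*(-3) - 7*(-⅐))*(-108) = 5 + (33 + 1)*(-108) = 5 + 34*(-108) = 5 - 3672 = -3667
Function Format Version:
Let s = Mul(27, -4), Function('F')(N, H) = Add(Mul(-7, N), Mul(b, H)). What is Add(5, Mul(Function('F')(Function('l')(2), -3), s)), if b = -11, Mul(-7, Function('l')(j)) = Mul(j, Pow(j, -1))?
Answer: -3667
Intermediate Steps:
Function('l')(j) = Rational(-1, 7) (Function('l')(j) = Mul(Rational(-1, 7), Mul(j, Pow(j, -1))) = Mul(Rational(-1, 7), 1) = Rational(-1, 7))
Function('F')(N, H) = Add(Mul(-11, H), Mul(-7, N)) (Function('F')(N, H) = Add(Mul(-7, N), Mul(-11, H)) = Add(Mul(-11, H), Mul(-7, N)))
s = -108
Add(5, Mul(Function('F')(Function('l')(2), -3), s)) = Add(5, Mul(Add(Mul(-11, -3), Mul(-7, Rational(-1, 7))), -108)) = Add(5, Mul(Add(33, 1), -108)) = Add(5, Mul(34, -108)) = Add(5, -3672) = -3667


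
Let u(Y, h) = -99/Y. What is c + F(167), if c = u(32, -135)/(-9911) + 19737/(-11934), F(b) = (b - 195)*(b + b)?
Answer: -3505899003/374816 ≈ -9353.7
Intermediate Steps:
F(b) = 2*b*(-195 + b) (F(b) = (-195 + b)*(2*b) = 2*b*(-195 + b))
c = -619771/374816 (c = -99/32/(-9911) + 19737/(-11934) = -99*1/32*(-1/9911) + 19737*(-1/11934) = -99/32*(-1/9911) - 43/26 = 9/28832 - 43/26 = -619771/374816 ≈ -1.6535)
c + F(167) = -619771/374816 + 2*167*(-195 + 167) = -619771/374816 + 2*167*(-28) = -619771/374816 - 9352 = -3505899003/374816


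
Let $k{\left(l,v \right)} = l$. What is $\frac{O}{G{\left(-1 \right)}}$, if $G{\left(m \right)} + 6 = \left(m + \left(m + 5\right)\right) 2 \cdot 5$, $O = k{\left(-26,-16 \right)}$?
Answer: $- \frac{13}{12} \approx -1.0833$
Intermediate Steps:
$O = -26$
$G{\left(m \right)} = 44 + 20 m$ ($G{\left(m \right)} = -6 + \left(m + \left(m + 5\right)\right) 2 \cdot 5 = -6 + \left(m + \left(5 + m\right)\right) 10 = -6 + \left(5 + 2 m\right) 10 = -6 + \left(50 + 20 m\right) = 44 + 20 m$)
$\frac{O}{G{\left(-1 \right)}} = - \frac{26}{44 + 20 \left(-1\right)} = - \frac{26}{44 - 20} = - \frac{26}{24} = \left(-26\right) \frac{1}{24} = - \frac{13}{12}$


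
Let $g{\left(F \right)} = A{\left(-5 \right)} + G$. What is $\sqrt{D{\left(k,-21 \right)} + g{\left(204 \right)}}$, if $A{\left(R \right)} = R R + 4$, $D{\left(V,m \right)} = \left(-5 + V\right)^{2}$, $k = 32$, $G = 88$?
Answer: $3 \sqrt{94} \approx 29.086$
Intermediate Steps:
$A{\left(R \right)} = 4 + R^{2}$ ($A{\left(R \right)} = R^{2} + 4 = 4 + R^{2}$)
$g{\left(F \right)} = 117$ ($g{\left(F \right)} = \left(4 + \left(-5\right)^{2}\right) + 88 = \left(4 + 25\right) + 88 = 29 + 88 = 117$)
$\sqrt{D{\left(k,-21 \right)} + g{\left(204 \right)}} = \sqrt{\left(-5 + 32\right)^{2} + 117} = \sqrt{27^{2} + 117} = \sqrt{729 + 117} = \sqrt{846} = 3 \sqrt{94}$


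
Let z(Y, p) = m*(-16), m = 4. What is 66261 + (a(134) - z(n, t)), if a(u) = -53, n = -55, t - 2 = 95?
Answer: 66272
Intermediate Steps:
t = 97 (t = 2 + 95 = 97)
z(Y, p) = -64 (z(Y, p) = 4*(-16) = -64)
66261 + (a(134) - z(n, t)) = 66261 + (-53 - 1*(-64)) = 66261 + (-53 + 64) = 66261 + 11 = 66272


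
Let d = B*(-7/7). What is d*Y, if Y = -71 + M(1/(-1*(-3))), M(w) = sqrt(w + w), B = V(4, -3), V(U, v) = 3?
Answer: 213 - sqrt(6) ≈ 210.55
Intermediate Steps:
B = 3
M(w) = sqrt(2)*sqrt(w) (M(w) = sqrt(2*w) = sqrt(2)*sqrt(w))
d = -3 (d = 3*(-7/7) = 3*(-7*1/7) = 3*(-1) = -3)
Y = -71 + sqrt(6)/3 (Y = -71 + sqrt(2)*sqrt(1/(-1*(-3))) = -71 + sqrt(2)*sqrt(1/3) = -71 + sqrt(2)*(sqrt(3)/3) = -71 + sqrt(6)/3 ≈ -70.183)
d*Y = -3*(-71 + sqrt(6)/3) = 213 - sqrt(6)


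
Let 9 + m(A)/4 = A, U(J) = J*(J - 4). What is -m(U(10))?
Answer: -204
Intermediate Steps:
U(J) = J*(-4 + J)
m(A) = -36 + 4*A
-m(U(10)) = -(-36 + 4*(10*(-4 + 10))) = -(-36 + 4*(10*6)) = -(-36 + 4*60) = -(-36 + 240) = -1*204 = -204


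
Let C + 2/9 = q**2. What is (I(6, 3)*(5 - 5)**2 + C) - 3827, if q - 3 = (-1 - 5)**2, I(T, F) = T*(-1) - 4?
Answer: -20756/9 ≈ -2306.2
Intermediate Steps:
I(T, F) = -4 - T (I(T, F) = -T - 4 = -4 - T)
q = 39 (q = 3 + (-1 - 5)**2 = 3 + (-6)**2 = 3 + 36 = 39)
C = 13687/9 (C = -2/9 + 39**2 = -2/9 + 1521 = 13687/9 ≈ 1520.8)
(I(6, 3)*(5 - 5)**2 + C) - 3827 = ((-4 - 1*6)*(5 - 5)**2 + 13687/9) - 3827 = ((-4 - 6)*0**2 + 13687/9) - 3827 = (-10*0 + 13687/9) - 3827 = (0 + 13687/9) - 3827 = 13687/9 - 3827 = -20756/9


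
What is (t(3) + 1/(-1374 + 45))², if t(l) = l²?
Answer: 143041600/1766241 ≈ 80.986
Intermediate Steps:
(t(3) + 1/(-1374 + 45))² = (3² + 1/(-1374 + 45))² = (9 + 1/(-1329))² = (9 - 1/1329)² = (11960/1329)² = 143041600/1766241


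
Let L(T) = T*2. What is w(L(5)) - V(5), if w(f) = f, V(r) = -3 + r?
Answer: 8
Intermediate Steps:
L(T) = 2*T
w(L(5)) - V(5) = 2*5 - (-3 + 5) = 10 - 1*2 = 10 - 2 = 8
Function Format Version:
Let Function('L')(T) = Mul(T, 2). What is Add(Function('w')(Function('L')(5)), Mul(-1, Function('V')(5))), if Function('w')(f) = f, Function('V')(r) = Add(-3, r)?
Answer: 8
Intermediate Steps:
Function('L')(T) = Mul(2, T)
Add(Function('w')(Function('L')(5)), Mul(-1, Function('V')(5))) = Add(Mul(2, 5), Mul(-1, Add(-3, 5))) = Add(10, Mul(-1, 2)) = Add(10, -2) = 8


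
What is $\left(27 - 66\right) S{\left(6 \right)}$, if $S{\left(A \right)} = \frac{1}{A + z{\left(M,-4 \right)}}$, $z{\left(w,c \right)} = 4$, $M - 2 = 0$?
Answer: $- \frac{39}{10} \approx -3.9$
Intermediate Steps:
$M = 2$ ($M = 2 + 0 = 2$)
$S{\left(A \right)} = \frac{1}{4 + A}$ ($S{\left(A \right)} = \frac{1}{A + 4} = \frac{1}{4 + A}$)
$\left(27 - 66\right) S{\left(6 \right)} = \frac{27 - 66}{4 + 6} = - \frac{39}{10}$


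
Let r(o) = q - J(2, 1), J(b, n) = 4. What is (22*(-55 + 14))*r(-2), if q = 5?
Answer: -902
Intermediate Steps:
r(o) = 1 (r(o) = 5 - 1*4 = 5 - 4 = 1)
(22*(-55 + 14))*r(-2) = (22*(-55 + 14))*1 = (22*(-41))*1 = -902*1 = -902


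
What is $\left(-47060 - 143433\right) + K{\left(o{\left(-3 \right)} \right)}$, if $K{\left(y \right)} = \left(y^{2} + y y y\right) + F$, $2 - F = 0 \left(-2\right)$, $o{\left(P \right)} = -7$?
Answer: $-190785$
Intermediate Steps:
$F = 2$ ($F = 2 - 0 \left(-2\right) = 2 - 0 = 2 + 0 = 2$)
$K{\left(y \right)} = 2 + y^{2} + y^{3}$ ($K{\left(y \right)} = \left(y^{2} + y y y\right) + 2 = \left(y^{2} + y^{2} y\right) + 2 = \left(y^{2} + y^{3}\right) + 2 = 2 + y^{2} + y^{3}$)
$\left(-47060 - 143433\right) + K{\left(o{\left(-3 \right)} \right)} = \left(-47060 - 143433\right) + \left(2 + \left(-7\right)^{2} + \left(-7\right)^{3}\right) = \left(-47060 - 143433\right) + \left(2 + 49 - 343\right) = \left(-47060 - 143433\right) - 292 = -190493 - 292 = -190785$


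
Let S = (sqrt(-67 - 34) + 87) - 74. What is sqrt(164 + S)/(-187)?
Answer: -sqrt(177 + I*sqrt(101))/187 ≈ -0.071174 - 0.002019*I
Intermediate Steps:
S = 13 + I*sqrt(101) (S = (sqrt(-101) + 87) - 74 = (I*sqrt(101) + 87) - 74 = (87 + I*sqrt(101)) - 74 = 13 + I*sqrt(101) ≈ 13.0 + 10.05*I)
sqrt(164 + S)/(-187) = sqrt(164 + (13 + I*sqrt(101)))/(-187) = sqrt(177 + I*sqrt(101))*(-1/187) = -sqrt(177 + I*sqrt(101))/187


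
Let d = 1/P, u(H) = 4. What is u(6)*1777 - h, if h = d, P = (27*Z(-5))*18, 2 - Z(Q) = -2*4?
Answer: 34544879/4860 ≈ 7108.0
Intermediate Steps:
Z(Q) = 10 (Z(Q) = 2 - (-2)*4 = 2 - 1*(-8) = 2 + 8 = 10)
P = 4860 (P = (27*10)*18 = 270*18 = 4860)
d = 1/4860 ≈ 0.00020576
h = 1/4860 ≈ 0.00020576
u(6)*1777 - h = 4*1777 - 1*1/4860 = 7108 - 1/4860 = 34544879/4860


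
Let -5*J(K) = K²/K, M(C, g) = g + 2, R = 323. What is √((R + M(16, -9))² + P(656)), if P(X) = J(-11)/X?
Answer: √67143176655/820 ≈ 316.00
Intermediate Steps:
M(C, g) = 2 + g
J(K) = -K/5 (J(K) = -K²/(5*K) = -K/5)
P(X) = 11/(5*X) (P(X) = (-⅕*(-11))/X = 11/(5*X))
√((R + M(16, -9))² + P(656)) = √((323 + (2 - 9))² + (11/5)/656) = √((323 - 7)² + (11/5)*(1/656)) = √(316² + 11/3280) = √(99856 + 11/3280) = √(327527691/3280) = √67143176655/820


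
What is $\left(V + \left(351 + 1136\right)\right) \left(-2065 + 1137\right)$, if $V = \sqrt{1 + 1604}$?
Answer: $-1379936 - 928 \sqrt{1605} \approx -1.4171 \cdot 10^{6}$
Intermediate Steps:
$V = \sqrt{1605} \approx 40.062$
$\left(V + \left(351 + 1136\right)\right) \left(-2065 + 1137\right) = \left(\sqrt{1605} + \left(351 + 1136\right)\right) \left(-2065 + 1137\right) = \left(\sqrt{1605} + 1487\right) \left(-928\right) = \left(1487 + \sqrt{1605}\right) \left(-928\right) = -1379936 - 928 \sqrt{1605}$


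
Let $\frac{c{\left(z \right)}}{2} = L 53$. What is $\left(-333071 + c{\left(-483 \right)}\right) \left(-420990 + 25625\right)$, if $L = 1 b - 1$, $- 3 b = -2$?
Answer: $\frac{395095756435}{3} \approx 1.317 \cdot 10^{11}$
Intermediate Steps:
$b = \frac{2}{3}$ ($b = \left(- \frac{1}{3}\right) \left(-2\right) = \frac{2}{3} \approx 0.66667$)
$L = - \frac{1}{3}$ ($L = 1 \cdot \frac{2}{3} - 1 = \frac{2}{3} - 1 = - \frac{1}{3} \approx -0.33333$)
$c{\left(z \right)} = - \frac{106}{3}$ ($c{\left(z \right)} = 2 \left(\left(- \frac{1}{3}\right) 53\right) = 2 \left(- \frac{53}{3}\right) = - \frac{106}{3}$)
$\left(-333071 + c{\left(-483 \right)}\right) \left(-420990 + 25625\right) = \left(-333071 - \frac{106}{3}\right) \left(-420990 + 25625\right) = \left(- \frac{999319}{3}\right) \left(-395365\right) = \frac{395095756435}{3}$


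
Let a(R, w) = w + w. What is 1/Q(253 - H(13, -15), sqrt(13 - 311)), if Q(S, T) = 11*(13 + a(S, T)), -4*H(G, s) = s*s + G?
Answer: 13/14971 - 2*I*sqrt(298)/14971 ≈ 0.00086835 - 0.0023061*I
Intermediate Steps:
H(G, s) = -G/4 - s**2/4 (H(G, s) = -(s*s + G)/4 = -(s**2 + G)/4 = -(G + s**2)/4 = -G/4 - s**2/4)
a(R, w) = 2*w
Q(S, T) = 143 + 22*T (Q(S, T) = 11*(13 + 2*T) = 143 + 22*T)
1/Q(253 - H(13, -15), sqrt(13 - 311)) = 1/(143 + 22*sqrt(13 - 311)) = 1/(143 + 22*sqrt(-298)) = 1/(143 + 22*(I*sqrt(298))) = 1/(143 + 22*I*sqrt(298))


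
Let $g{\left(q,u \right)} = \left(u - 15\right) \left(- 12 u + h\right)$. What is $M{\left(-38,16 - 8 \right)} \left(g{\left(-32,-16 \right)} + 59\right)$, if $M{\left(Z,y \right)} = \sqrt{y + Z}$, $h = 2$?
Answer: $- 5955 i \sqrt{30} \approx - 32617.0 i$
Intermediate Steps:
$M{\left(Z,y \right)} = \sqrt{Z + y}$
$g{\left(q,u \right)} = \left(-15 + u\right) \left(2 - 12 u\right)$ ($g{\left(q,u \right)} = \left(u - 15\right) \left(- 12 u + 2\right) = \left(-15 + u\right) \left(2 - 12 u\right)$)
$M{\left(-38,16 - 8 \right)} \left(g{\left(-32,-16 \right)} + 59\right) = \sqrt{-38 + \left(16 - 8\right)} \left(\left(-30 - 12 \left(-16\right)^{2} + 182 \left(-16\right)\right) + 59\right) = \sqrt{-38 + 8} \left(\left(-30 - 3072 - 2912\right) + 59\right) = \sqrt{-30} \left(\left(-30 - 3072 - 2912\right) + 59\right) = i \sqrt{30} \left(-6014 + 59\right) = i \sqrt{30} \left(-5955\right) = - 5955 i \sqrt{30}$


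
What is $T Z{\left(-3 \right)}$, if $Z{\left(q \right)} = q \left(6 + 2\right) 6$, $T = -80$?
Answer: $11520$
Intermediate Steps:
$Z{\left(q \right)} = 48 q$ ($Z{\left(q \right)} = q 8 \cdot 6 = 8 q 6 = 48 q$)
$T Z{\left(-3 \right)} = - 80 \cdot 48 \left(-3\right) = \left(-80\right) \left(-144\right) = 11520$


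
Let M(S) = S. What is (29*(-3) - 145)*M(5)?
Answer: -1160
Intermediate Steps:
(29*(-3) - 145)*M(5) = (29*(-3) - 145)*5 = (-87 - 145)*5 = -232*5 = -1160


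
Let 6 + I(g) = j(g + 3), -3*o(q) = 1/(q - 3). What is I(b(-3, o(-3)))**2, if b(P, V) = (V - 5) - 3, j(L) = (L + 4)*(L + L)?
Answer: 292681/26244 ≈ 11.152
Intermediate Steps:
j(L) = 2*L*(4 + L) (j(L) = (4 + L)*(2*L) = 2*L*(4 + L))
o(q) = -1/(3*(-3 + q)) (o(q) = -1/(3*(q - 3)) = -1/(3*(-3 + q)))
b(P, V) = -8 + V (b(P, V) = (-5 + V) - 3 = -8 + V)
I(g) = -6 + 2*(3 + g)*(7 + g) (I(g) = -6 + 2*(g + 3)*(4 + (g + 3)) = -6 + 2*(3 + g)*(4 + (3 + g)) = -6 + 2*(3 + g)*(7 + g))
I(b(-3, o(-3)))**2 = (-6 + 2*(3 + (-8 - 1/(-9 + 3*(-3))))*(7 + (-8 - 1/(-9 + 3*(-3)))))**2 = (-6 + 2*(3 + (-8 - 1/(-9 - 9)))*(7 + (-8 - 1/(-9 - 9))))**2 = (-6 + 2*(3 + (-8 - 1/(-18)))*(7 + (-8 - 1/(-18))))**2 = (-6 + 2*(3 + (-8 - 1*(-1/18)))*(7 + (-8 - 1*(-1/18))))**2 = (-6 + 2*(3 + (-8 + 1/18))*(7 + (-8 + 1/18)))**2 = (-6 + 2*(3 - 143/18)*(7 - 143/18))**2 = (-6 + 2*(-89/18)*(-17/18))**2 = (-6 + 1513/162)**2 = (541/162)**2 = 292681/26244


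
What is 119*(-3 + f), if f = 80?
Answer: 9163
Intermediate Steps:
119*(-3 + f) = 119*(-3 + 80) = 119*77 = 9163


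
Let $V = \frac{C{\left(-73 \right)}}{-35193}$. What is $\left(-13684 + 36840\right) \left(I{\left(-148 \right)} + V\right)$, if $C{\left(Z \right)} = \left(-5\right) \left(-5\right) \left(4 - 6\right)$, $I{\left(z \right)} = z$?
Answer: $- \frac{120608350184}{35193} \approx -3.4271 \cdot 10^{6}$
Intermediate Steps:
$C{\left(Z \right)} = -50$ ($C{\left(Z \right)} = 25 \left(4 - 6\right) = 25 \left(-2\right) = -50$)
$V = \frac{50}{35193}$ ($V = - \frac{50}{-35193} = \left(-50\right) \left(- \frac{1}{35193}\right) = \frac{50}{35193} \approx 0.0014207$)
$\left(-13684 + 36840\right) \left(I{\left(-148 \right)} + V\right) = \left(-13684 + 36840\right) \left(-148 + \frac{50}{35193}\right) = 23156 \left(- \frac{5208514}{35193}\right) = - \frac{120608350184}{35193}$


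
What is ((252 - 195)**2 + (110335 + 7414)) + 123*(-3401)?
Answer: -297325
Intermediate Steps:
((252 - 195)**2 + (110335 + 7414)) + 123*(-3401) = (57**2 + 117749) - 418323 = (3249 + 117749) - 418323 = 120998 - 418323 = -297325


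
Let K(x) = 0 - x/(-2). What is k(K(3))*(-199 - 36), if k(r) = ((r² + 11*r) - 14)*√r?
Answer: -4465*√6/8 ≈ -1367.1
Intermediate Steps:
K(x) = x/2 (K(x) = 0 - x*(-1)/2 = 0 - (-1)*x/2 = 0 + x/2 = x/2)
k(r) = √r*(-14 + r² + 11*r) (k(r) = (-14 + r² + 11*r)*√r = √r*(-14 + r² + 11*r))
k(K(3))*(-199 - 36) = (√((½)*3)*(-14 + ((½)*3)² + 11*((½)*3)))*(-199 - 36) = (√(3/2)*(-14 + (3/2)² + 11*(3/2)))*(-235) = ((√6/2)*(-14 + 9/4 + 33/2))*(-235) = ((√6/2)*(19/4))*(-235) = (19*√6/8)*(-235) = -4465*√6/8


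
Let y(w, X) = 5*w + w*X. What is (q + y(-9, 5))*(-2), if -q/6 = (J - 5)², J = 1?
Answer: 372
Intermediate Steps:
y(w, X) = 5*w + X*w
q = -96 (q = -6*(1 - 5)² = -6*(-4)² = -6*16 = -96)
(q + y(-9, 5))*(-2) = (-96 - 9*(5 + 5))*(-2) = (-96 - 9*10)*(-2) = (-96 - 90)*(-2) = -186*(-2) = 372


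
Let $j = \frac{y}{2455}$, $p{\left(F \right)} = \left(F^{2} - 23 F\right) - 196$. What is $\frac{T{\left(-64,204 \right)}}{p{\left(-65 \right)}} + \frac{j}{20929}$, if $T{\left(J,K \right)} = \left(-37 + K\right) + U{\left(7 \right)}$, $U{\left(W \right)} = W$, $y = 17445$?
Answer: $\frac{903660711}{28382695918} \approx 0.031838$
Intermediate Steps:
$p{\left(F \right)} = -196 + F^{2} - 23 F$
$T{\left(J,K \right)} = -30 + K$ ($T{\left(J,K \right)} = \left(-37 + K\right) + 7 = -30 + K$)
$j = \frac{3489}{491}$ ($j = \frac{17445}{2455} = 17445 \cdot \frac{1}{2455} = \frac{3489}{491} \approx 7.1059$)
$\frac{T{\left(-64,204 \right)}}{p{\left(-65 \right)}} + \frac{j}{20929} = \frac{-30 + 204}{-196 + \left(-65\right)^{2} - -1495} + \frac{3489}{491 \cdot 20929} = \frac{174}{-196 + 4225 + 1495} + \frac{3489}{491} \cdot \frac{1}{20929} = \frac{174}{5524} + \frac{3489}{10276139} = 174 \cdot \frac{1}{5524} + \frac{3489}{10276139} = \frac{87}{2762} + \frac{3489}{10276139} = \frac{903660711}{28382695918}$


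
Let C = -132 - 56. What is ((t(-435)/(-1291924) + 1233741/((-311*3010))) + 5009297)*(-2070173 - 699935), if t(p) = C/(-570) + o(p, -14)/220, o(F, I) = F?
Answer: -478279844884802922072736981/34467414805740 ≈ -1.3876e+13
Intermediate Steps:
C = -188
t(p) = 94/285 + p/220 (t(p) = -188/(-570) + p/220 = -188*(-1/570) + p*(1/220) = 94/285 + p/220)
((t(-435)/(-1291924) + 1233741/((-311*3010))) + 5009297)*(-2070173 - 699935) = (((94/285 + (1/220)*(-435))/(-1291924) + 1233741/((-311*3010))) + 5009297)*(-2070173 - 699935) = (((94/285 - 87/44)*(-1/1291924) + 1233741/(-936110)) + 5009297)*(-2770108) = ((-20659/12540*(-1/1291924) + 1233741*(-1/936110)) + 5009297)*(-2770108) = ((20659/16200726960 - 1233741/936110) + 5009297)*(-2770108) = (-1998748174126087/1516566251452560 + 5009297)*(-2770108) = (7596928774954380324233/1516566251452560)*(-2770108) = -478279844884802922072736981/34467414805740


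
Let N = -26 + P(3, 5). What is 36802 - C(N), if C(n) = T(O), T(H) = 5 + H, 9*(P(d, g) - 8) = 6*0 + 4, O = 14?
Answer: 36783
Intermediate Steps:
P(d, g) = 76/9 (P(d, g) = 8 + (6*0 + 4)/9 = 8 + (0 + 4)/9 = 8 + (1/9)*4 = 8 + 4/9 = 76/9)
N = -158/9 (N = -26 + 76/9 = -158/9 ≈ -17.556)
C(n) = 19 (C(n) = 5 + 14 = 19)
36802 - C(N) = 36802 - 1*19 = 36802 - 19 = 36783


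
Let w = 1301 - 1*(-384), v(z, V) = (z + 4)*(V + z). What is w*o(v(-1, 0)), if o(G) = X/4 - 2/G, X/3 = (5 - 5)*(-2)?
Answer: 3370/3 ≈ 1123.3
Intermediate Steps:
X = 0 (X = 3*((5 - 5)*(-2)) = 3*(0*(-2)) = 3*0 = 0)
v(z, V) = (4 + z)*(V + z)
o(G) = -2/G (o(G) = 0/4 - 2/G = 0*(¼) - 2/G = 0 - 2/G = -2/G)
w = 1685 (w = 1301 + 384 = 1685)
w*o(v(-1, 0)) = 1685*(-2/((-1)² + 4*0 + 4*(-1) + 0*(-1))) = 1685*(-2/(1 + 0 - 4 + 0)) = 1685*(-2/(-3)) = 1685*(-2*(-⅓)) = 1685*(⅔) = 3370/3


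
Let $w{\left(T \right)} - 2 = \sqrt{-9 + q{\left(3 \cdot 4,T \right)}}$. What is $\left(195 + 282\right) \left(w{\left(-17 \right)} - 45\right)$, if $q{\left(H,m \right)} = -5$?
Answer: $-20511 + 477 i \sqrt{14} \approx -20511.0 + 1784.8 i$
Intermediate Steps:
$w{\left(T \right)} = 2 + i \sqrt{14}$ ($w{\left(T \right)} = 2 + \sqrt{-9 - 5} = 2 + \sqrt{-14} = 2 + i \sqrt{14}$)
$\left(195 + 282\right) \left(w{\left(-17 \right)} - 45\right) = \left(195 + 282\right) \left(\left(2 + i \sqrt{14}\right) - 45\right) = 477 \left(-43 + i \sqrt{14}\right) = -20511 + 477 i \sqrt{14}$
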